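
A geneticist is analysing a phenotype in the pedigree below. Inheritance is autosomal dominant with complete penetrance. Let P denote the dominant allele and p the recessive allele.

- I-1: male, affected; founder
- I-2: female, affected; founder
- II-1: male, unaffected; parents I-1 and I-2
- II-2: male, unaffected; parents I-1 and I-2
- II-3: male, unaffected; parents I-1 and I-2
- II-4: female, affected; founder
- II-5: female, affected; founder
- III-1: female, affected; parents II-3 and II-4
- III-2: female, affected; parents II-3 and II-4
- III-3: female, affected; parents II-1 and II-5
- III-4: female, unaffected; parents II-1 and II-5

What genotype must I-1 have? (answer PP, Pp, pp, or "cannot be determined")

Pp

From phenotype alone, I-1 is PP or Pp.
I-1 is affected so carries P and passed p to II-1 (pp), so I-1 is Pp.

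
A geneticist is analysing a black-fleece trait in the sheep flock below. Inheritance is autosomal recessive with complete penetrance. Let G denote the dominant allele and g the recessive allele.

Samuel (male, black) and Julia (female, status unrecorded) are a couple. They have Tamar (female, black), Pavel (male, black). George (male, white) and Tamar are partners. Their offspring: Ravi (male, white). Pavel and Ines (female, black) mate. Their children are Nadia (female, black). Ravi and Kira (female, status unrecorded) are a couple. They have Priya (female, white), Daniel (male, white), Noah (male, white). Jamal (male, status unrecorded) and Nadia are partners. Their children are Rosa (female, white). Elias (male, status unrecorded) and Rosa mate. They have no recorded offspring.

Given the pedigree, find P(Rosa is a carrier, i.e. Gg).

Rosa is white so carries G and received g from Nadia (gg), so Rosa is Gg, giving P(Gg) = 1.

1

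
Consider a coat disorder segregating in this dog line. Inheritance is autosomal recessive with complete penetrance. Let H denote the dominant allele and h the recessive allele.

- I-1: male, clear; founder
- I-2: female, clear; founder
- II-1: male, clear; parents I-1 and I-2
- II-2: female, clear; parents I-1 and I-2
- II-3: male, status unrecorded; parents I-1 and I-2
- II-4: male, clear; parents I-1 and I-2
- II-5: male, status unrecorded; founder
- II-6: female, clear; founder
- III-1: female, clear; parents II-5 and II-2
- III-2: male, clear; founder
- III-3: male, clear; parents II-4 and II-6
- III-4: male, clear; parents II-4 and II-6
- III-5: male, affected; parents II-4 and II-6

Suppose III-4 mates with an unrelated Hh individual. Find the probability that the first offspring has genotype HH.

1/3

II-4 is clear so carries H and passed h to III-5 (hh), so II-4 is Hh.
II-6 is clear so carries H and passed h to III-5 (hh), so II-6 is Hh.
III-4 is a clear offspring of II-4 (Hh) × II-6 (Hh), whose cross gives 1/4 HH : 1/2 Hh : 1/4 hh; conditioning on being clear, III-4 is HH with probability 1/3, Hh with probability 2/3.
Summing over parental genotype combinations, P(offspring has genotype HH) = 1/3·1/2 + 2/3·1/4 = 1/3.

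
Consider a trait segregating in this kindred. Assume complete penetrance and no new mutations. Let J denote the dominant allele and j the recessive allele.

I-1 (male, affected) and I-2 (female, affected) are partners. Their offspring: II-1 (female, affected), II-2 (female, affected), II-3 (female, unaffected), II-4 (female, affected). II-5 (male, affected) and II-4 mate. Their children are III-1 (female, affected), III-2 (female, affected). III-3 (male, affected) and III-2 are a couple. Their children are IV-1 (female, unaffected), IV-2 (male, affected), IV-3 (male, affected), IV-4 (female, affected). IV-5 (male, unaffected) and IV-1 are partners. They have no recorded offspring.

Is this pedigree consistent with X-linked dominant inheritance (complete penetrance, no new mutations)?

Under X-linked dominant, II-3 (unaffected, female) cannot arise from I-1 (affected) × I-2 (affected).

No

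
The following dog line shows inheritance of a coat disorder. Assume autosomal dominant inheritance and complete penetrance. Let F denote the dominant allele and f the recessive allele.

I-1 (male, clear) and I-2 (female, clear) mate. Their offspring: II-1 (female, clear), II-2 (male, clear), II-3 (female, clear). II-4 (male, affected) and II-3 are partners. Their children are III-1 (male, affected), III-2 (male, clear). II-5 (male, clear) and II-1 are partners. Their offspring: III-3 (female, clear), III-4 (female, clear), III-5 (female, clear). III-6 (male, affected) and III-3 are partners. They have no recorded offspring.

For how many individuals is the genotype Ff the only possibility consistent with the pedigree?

2

Obligate heterozygotes: II-4 is affected so carries F and passed f to III-2 (ff), so II-4 is Ff; III-1 is affected so carries F and received f from II-3 (ff), so III-1 is Ff.
Every other individual is either homozygous by phenotype or has at least one consistent homozygous assignment, so the count is 2.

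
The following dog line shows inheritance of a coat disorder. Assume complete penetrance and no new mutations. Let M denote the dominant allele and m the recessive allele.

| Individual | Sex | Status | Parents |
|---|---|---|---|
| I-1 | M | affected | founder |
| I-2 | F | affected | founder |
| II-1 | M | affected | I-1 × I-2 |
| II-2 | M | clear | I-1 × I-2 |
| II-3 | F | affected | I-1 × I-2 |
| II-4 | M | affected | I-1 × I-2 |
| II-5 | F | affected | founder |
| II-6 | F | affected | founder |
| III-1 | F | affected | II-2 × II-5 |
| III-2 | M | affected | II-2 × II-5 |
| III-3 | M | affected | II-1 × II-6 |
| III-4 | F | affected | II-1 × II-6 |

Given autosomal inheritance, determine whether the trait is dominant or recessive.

I-1 and I-2 are both affected yet have a clear child II-2. Under a recessive model two affected parents are homozygous and every child would be affected, so the trait cannot be recessive.

dominant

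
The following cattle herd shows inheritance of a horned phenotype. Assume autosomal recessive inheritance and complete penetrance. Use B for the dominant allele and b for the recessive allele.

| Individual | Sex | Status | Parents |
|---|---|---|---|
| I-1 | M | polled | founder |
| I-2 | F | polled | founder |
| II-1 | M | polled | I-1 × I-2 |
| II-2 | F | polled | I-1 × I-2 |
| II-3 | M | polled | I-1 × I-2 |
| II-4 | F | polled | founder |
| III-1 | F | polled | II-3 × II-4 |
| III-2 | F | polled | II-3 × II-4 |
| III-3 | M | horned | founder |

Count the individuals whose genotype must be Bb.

0

No individual's genotype is forced to Bb by the pedigree, so the count is 0.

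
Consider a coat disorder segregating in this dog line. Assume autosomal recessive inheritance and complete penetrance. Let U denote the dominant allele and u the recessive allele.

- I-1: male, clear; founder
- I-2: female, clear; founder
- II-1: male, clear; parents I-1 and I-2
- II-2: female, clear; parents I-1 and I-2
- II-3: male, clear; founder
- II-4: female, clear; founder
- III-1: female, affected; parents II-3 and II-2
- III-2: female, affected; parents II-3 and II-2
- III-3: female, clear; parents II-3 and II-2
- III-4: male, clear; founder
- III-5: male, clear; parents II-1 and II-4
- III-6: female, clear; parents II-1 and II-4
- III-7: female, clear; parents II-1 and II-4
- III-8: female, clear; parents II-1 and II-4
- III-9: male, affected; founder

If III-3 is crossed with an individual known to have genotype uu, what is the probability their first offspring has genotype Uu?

II-3 is clear so carries U and passed u to III-1 (uu), so II-3 is Uu.
II-2 is clear so carries U and passed u to III-1 (uu), so II-2 is Uu.
III-3 is a clear offspring of II-3 (Uu) × II-2 (Uu), whose cross gives 1/4 UU : 1/2 Uu : 1/4 uu; conditioning on being clear, III-3 is UU with probability 1/3, Uu with probability 2/3.
Summing over parental genotype combinations, P(offspring has genotype Uu) = 1/3·1 + 2/3·1/2 = 2/3.

2/3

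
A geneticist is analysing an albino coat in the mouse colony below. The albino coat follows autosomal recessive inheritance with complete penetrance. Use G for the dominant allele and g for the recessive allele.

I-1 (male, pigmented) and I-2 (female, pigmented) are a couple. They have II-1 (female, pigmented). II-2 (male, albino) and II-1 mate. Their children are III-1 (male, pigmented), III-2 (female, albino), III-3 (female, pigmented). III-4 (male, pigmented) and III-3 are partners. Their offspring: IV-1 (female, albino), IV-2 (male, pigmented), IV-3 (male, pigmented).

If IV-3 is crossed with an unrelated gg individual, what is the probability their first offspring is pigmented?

III-4 is pigmented so carries G and passed g to IV-1 (gg), so III-4 is Gg.
III-3 is pigmented so carries G and received g from II-2 (gg), so III-3 is Gg.
IV-3 is a pigmented offspring of III-4 (Gg) × III-3 (Gg), whose cross gives 1/4 GG : 1/2 Gg : 1/4 gg; conditioning on being pigmented, IV-3 is GG with probability 1/3, Gg with probability 2/3.
Summing over parental genotype combinations, P(offspring is pigmented) = 1/3·1 + 2/3·1/2 = 2/3.

2/3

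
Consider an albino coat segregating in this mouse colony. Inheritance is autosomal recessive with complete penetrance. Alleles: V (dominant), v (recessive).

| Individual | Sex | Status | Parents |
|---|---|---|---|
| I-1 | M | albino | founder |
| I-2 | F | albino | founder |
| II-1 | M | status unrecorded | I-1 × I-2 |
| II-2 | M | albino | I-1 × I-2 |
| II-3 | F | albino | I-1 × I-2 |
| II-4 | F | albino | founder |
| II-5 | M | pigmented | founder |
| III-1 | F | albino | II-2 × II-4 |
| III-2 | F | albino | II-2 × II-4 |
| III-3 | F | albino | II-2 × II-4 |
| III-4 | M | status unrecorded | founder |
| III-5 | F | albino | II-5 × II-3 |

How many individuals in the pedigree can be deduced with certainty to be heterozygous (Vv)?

1

Obligate heterozygotes: II-5 is pigmented so carries V and passed v to III-5 (vv), so II-5 is Vv.
Every other individual is either homozygous by phenotype or has at least one consistent homozygous assignment, so the count is 1.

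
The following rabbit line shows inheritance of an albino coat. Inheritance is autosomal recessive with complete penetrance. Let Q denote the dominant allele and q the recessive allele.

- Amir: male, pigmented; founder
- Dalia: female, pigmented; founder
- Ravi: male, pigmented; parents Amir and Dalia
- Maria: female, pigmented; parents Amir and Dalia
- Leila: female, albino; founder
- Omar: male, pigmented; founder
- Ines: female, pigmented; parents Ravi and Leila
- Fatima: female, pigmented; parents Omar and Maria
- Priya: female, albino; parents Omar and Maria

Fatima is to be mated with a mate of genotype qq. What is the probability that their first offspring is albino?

1/3

Omar is pigmented so carries Q and passed q to Priya (qq), so Omar is Qq.
Maria is pigmented so carries Q and passed q to Priya (qq), so Maria is Qq.
Fatima is a pigmented offspring of Omar (Qq) × Maria (Qq), whose cross gives 1/4 QQ : 1/2 Qq : 1/4 qq; conditioning on being pigmented, Fatima is QQ with probability 1/3, Qq with probability 2/3.
Summing over parental genotype combinations, P(offspring is albino) = 2/3·1/2 = 1/3.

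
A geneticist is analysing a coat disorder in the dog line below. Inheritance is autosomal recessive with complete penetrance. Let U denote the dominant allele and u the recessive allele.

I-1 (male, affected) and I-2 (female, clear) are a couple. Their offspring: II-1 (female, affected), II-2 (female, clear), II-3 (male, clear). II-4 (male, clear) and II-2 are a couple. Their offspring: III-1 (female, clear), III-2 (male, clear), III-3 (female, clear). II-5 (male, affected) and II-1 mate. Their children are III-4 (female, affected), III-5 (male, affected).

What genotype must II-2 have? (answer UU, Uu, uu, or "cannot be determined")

Uu

From phenotype alone, II-2 is UU or Uu.
II-2 is clear so carries U and received u from I-1 (uu), so II-2 is Uu.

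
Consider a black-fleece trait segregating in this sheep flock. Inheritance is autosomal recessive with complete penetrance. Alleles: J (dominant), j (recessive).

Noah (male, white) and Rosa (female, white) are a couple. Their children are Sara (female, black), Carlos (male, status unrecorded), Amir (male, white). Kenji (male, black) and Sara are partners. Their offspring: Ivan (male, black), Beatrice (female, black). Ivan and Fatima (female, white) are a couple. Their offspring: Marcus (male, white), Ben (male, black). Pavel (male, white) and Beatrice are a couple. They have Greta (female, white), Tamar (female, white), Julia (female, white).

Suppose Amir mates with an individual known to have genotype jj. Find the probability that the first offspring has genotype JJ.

Noah is white so carries J and passed j to Sara (jj), so Noah is Jj.
Rosa is white so carries J and passed j to Sara (jj), so Rosa is Jj.
Amir is a white offspring of Noah (Jj) × Rosa (Jj), whose cross gives 1/4 JJ : 1/2 Jj : 1/4 jj; conditioning on being white, Amir is JJ with probability 1/3, Jj with probability 2/3.
Summing over parental genotype combinations, P(offspring has genotype JJ) = 0 = 0.

0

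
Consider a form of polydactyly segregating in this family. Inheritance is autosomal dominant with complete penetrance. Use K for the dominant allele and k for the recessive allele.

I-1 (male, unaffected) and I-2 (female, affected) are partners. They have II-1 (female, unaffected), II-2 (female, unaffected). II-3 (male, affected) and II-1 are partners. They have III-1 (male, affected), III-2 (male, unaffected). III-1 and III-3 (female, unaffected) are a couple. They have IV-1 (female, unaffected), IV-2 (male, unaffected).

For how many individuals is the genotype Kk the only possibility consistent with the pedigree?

Obligate heterozygotes: I-2 is affected so carries K and passed k to II-1 (kk), so I-2 is Kk; II-3 is affected so carries K and passed k to III-2 (kk), so II-3 is Kk; III-1 is affected so carries K and received k from II-1 (kk), so III-1 is Kk.
Every other individual is either homozygous by phenotype or has at least one consistent homozygous assignment, so the count is 3.

3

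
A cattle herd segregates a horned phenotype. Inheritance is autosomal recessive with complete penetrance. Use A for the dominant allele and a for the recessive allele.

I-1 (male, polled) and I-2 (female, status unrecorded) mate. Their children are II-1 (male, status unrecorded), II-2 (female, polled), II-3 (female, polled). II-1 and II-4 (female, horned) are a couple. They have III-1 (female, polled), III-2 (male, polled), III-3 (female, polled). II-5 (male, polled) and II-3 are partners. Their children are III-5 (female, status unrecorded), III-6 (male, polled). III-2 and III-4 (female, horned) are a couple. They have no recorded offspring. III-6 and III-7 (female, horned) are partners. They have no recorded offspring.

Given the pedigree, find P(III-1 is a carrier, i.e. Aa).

1

III-1 is polled so carries A and received a from II-4 (aa), so III-1 is Aa, giving P(Aa) = 1.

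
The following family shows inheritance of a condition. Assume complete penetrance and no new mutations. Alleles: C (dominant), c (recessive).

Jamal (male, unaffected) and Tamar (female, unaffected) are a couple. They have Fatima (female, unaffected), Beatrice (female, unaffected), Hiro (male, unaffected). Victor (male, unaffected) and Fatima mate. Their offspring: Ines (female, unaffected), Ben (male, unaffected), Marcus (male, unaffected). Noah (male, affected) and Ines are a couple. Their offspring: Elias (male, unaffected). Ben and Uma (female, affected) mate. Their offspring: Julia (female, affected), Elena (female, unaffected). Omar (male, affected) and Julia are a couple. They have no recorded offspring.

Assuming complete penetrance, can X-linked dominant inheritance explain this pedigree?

Yes

A consistent assignment under X-linked dominant exists: Jamal X^c Y, Tamar X^c X^c, Fatima X^c X^c, Beatrice X^c X^c, Hiro X^c Y, Victor X^c Y, Ines X^c X^c, Ben X^c Y, Marcus X^c Y, Noah X^C Y, Uma X^C X^c, Elias X^c Y, Julia X^C X^c, Elena X^c X^c, Omar X^C Y.
In this assignment every recorded phenotype matches its genotype and every non-founder's genotype is obtainable from its parents' genotypes, so the pedigree is consistent.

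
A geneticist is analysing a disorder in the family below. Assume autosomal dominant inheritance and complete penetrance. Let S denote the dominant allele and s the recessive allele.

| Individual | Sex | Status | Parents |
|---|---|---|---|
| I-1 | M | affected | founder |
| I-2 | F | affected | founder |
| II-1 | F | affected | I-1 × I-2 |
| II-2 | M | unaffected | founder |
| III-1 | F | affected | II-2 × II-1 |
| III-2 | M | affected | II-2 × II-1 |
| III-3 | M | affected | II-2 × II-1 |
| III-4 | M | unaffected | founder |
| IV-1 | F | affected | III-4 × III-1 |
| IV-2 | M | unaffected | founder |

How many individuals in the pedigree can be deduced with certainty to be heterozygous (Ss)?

4

Obligate heterozygotes: III-1 is affected so carries S and received s from II-2 (ss), so III-1 is Ss; III-2 is affected so carries S and received s from II-2 (ss), so III-2 is Ss; III-3 is affected so carries S and received s from II-2 (ss), so III-3 is Ss; IV-1 is affected so carries S and received s from III-4 (ss), so IV-1 is Ss.
Every other individual is either homozygous by phenotype or has at least one consistent homozygous assignment, so the count is 4.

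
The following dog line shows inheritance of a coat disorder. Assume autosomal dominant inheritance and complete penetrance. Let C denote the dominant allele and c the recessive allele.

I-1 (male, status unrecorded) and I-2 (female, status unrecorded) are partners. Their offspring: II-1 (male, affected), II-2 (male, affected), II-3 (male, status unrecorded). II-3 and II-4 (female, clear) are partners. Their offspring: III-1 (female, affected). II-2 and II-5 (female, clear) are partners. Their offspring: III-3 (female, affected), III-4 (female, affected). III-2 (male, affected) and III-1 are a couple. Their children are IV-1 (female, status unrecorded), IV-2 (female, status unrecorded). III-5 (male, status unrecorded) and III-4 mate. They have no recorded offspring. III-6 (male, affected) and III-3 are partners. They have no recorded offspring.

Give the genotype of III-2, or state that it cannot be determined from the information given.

cannot be determined

III-2's phenotype allows CC or Cc, and no parent or child forces a single allele at both positions; consistent genotype assignments exist with III-2 as CC or Cc.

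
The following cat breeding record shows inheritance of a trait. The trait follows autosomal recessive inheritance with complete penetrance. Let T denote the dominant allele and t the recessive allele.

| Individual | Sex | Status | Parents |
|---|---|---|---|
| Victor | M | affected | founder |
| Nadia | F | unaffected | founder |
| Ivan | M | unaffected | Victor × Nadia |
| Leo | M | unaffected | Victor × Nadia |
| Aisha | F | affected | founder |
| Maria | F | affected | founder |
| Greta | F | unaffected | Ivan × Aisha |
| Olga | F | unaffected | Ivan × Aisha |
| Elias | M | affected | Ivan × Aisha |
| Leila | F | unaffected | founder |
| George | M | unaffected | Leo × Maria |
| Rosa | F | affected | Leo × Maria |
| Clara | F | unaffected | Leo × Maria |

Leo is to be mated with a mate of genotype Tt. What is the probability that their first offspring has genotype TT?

1/4

Leo is unaffected so carries T and received t from Victor (tt), so Leo is Tt.
The cross gives 1/4 TT : 1/2 Tt : 1/4 tt, so P(offspring has genotype TT) = 1/4.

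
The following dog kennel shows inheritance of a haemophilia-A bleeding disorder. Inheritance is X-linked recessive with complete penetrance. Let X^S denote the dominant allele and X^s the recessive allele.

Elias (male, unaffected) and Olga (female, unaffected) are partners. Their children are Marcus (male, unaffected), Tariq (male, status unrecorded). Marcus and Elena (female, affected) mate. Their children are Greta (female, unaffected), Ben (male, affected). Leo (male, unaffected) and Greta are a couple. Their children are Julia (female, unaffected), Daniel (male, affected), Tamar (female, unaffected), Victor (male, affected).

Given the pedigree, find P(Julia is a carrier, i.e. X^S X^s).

Leo is unaffected, so Leo is X^S Y.
Greta is unaffected so carries S and received s from Elena (X^s X^s), so Greta is X^S X^s.
Their cross gives offspring ratios 1/2 X^S X^S : 1/2 X^S X^s. Conditioning on Julia being unaffected, P(X^S X^s) = 1/2 / 1 = 1/2.

1/2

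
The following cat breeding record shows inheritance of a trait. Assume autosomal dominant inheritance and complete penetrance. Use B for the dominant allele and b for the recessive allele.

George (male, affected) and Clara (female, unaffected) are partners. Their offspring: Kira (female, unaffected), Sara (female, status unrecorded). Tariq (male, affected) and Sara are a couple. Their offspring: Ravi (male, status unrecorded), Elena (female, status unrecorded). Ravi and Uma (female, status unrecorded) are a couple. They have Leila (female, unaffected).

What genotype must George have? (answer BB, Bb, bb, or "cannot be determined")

Bb

From phenotype alone, George is BB or Bb.
George is affected so carries B and passed b to Kira (bb), so George is Bb.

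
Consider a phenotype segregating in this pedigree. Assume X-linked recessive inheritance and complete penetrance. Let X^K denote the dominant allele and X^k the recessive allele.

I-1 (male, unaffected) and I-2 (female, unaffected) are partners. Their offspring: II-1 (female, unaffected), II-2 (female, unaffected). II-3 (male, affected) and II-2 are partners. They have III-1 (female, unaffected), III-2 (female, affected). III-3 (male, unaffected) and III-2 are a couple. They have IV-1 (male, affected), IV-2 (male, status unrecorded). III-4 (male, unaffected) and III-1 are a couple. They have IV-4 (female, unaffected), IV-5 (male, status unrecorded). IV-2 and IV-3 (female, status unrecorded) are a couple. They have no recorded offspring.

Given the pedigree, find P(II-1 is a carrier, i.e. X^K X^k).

I-1 is unaffected, so I-1 is X^K Y.
I-2 is unaffected so carries K and passed k to II-2 (X^K X^k, whose K came from I-1), so I-2 is X^K X^k.
Their cross gives offspring ratios 1/2 X^K X^K : 1/2 X^K X^k. Conditioning on II-1 being unaffected, P(X^K X^k) = 1/2 / 1 = 1/2.

1/2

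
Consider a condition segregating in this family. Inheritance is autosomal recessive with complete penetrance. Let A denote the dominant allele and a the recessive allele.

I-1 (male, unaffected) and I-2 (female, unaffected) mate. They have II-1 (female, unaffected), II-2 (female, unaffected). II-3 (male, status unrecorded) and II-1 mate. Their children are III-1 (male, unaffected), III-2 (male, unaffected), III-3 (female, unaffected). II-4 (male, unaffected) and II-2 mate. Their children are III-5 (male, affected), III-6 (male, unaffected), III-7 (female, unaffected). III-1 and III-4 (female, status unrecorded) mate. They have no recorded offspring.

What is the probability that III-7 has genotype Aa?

II-4 is unaffected so carries A and passed a to III-5 (aa), so II-4 is Aa.
II-2 is unaffected so carries A and passed a to III-5 (aa), so II-2 is Aa.
Their cross gives offspring ratios 1/4 AA : 1/2 Aa : 1/4 aa. Conditioning on III-7 being unaffected, P(Aa) = 1/2 / 3/4 = 2/3.

2/3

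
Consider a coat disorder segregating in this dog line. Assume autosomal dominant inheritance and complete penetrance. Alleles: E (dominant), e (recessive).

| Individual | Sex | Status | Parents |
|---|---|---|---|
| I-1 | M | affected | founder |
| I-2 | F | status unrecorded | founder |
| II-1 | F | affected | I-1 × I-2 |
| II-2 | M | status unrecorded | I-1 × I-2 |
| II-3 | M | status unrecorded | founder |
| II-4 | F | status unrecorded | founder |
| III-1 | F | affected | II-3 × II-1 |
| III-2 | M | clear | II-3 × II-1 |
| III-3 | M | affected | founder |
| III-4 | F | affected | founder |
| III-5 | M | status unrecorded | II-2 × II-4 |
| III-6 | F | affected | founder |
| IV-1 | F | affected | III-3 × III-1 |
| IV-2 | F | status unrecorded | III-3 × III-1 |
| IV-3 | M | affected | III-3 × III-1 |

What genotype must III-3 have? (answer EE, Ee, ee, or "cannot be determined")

cannot be determined

III-3's phenotype allows EE or Ee, and no parent or child forces a single allele at both positions; consistent genotype assignments exist with III-3 as EE or Ee.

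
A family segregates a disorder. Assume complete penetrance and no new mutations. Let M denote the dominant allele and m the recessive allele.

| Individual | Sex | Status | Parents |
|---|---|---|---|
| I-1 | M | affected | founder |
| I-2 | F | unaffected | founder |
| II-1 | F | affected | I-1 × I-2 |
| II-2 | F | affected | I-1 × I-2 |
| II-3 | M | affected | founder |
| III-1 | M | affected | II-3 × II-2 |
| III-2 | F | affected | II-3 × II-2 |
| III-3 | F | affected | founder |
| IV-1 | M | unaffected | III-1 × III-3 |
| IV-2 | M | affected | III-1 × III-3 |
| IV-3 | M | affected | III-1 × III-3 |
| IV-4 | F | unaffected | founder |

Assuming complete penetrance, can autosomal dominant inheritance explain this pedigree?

A consistent assignment under autosomal dominant exists: I-1 MM, I-2 mm, II-1 Mm, II-2 Mm, II-3 MM, III-1 Mm, III-2 MM, III-3 Mm, IV-1 mm, IV-2 MM, IV-3 MM, IV-4 mm.
In this assignment every recorded phenotype matches its genotype and every non-founder's genotype is obtainable from its parents' genotypes, so the pedigree is consistent.

Yes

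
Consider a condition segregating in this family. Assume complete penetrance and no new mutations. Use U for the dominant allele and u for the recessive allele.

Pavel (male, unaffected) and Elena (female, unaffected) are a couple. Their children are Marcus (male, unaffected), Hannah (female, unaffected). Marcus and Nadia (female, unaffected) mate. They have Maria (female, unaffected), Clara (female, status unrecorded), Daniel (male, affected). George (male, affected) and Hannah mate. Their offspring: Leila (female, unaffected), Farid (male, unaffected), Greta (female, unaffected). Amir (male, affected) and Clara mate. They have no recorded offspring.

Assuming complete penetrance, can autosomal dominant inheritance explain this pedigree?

Under autosomal dominant, Daniel (affected, male) cannot arise from Marcus (unaffected) × Nadia (unaffected).

No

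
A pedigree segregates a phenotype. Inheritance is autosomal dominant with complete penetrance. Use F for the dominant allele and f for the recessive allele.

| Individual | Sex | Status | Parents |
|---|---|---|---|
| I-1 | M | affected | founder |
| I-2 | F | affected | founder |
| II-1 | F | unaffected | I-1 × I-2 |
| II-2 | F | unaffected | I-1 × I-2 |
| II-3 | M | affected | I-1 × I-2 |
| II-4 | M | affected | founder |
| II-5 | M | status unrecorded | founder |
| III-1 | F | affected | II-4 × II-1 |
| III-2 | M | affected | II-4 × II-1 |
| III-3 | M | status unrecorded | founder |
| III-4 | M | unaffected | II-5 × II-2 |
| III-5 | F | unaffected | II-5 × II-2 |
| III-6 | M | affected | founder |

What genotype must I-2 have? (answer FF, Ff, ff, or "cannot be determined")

From phenotype alone, I-2 is FF or Ff.
I-2 is affected so carries F and passed f to II-1 (ff), so I-2 is Ff.

Ff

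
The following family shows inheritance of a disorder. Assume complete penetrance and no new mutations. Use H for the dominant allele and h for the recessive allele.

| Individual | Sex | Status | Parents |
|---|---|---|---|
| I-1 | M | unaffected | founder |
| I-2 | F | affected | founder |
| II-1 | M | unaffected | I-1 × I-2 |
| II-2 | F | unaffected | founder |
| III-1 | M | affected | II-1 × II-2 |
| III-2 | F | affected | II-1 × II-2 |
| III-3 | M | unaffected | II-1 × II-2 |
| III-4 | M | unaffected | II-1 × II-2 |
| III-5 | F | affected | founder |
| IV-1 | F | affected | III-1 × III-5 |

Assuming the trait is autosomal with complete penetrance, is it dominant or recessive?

recessive

II-1 and II-2 are both unaffected yet have an affected child III-1. Under dominance, an affected child requires at least one affected parent, so the trait cannot be dominant.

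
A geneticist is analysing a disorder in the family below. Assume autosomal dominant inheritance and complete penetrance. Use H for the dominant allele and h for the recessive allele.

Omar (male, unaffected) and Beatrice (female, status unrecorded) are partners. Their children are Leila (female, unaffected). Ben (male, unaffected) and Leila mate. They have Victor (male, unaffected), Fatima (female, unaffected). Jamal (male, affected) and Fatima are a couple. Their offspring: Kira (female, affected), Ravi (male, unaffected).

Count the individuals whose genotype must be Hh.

Obligate heterozygotes: Jamal is affected so carries H and passed h to Ravi (hh), so Jamal is Hh; Kira is affected so carries H and received h from Fatima (hh), so Kira is Hh.
Every other individual is either homozygous by phenotype or has at least one consistent homozygous assignment, so the count is 2.

2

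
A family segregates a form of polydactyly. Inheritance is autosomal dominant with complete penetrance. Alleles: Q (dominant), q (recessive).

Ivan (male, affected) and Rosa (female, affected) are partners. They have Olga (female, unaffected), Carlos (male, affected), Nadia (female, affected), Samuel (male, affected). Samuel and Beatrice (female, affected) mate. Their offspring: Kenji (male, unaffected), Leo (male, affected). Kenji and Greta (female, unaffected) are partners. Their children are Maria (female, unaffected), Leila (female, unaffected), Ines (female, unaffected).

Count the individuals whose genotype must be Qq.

Obligate heterozygotes: Ivan is affected so carries Q and passed q to Olga (qq), so Ivan is Qq; Rosa is affected so carries Q and passed q to Olga (qq), so Rosa is Qq; Samuel is affected so carries Q and passed q to Kenji (qq), so Samuel is Qq; Beatrice is affected so carries Q and passed q to Kenji (qq), so Beatrice is Qq.
Every other individual is either homozygous by phenotype or has at least one consistent homozygous assignment, so the count is 4.

4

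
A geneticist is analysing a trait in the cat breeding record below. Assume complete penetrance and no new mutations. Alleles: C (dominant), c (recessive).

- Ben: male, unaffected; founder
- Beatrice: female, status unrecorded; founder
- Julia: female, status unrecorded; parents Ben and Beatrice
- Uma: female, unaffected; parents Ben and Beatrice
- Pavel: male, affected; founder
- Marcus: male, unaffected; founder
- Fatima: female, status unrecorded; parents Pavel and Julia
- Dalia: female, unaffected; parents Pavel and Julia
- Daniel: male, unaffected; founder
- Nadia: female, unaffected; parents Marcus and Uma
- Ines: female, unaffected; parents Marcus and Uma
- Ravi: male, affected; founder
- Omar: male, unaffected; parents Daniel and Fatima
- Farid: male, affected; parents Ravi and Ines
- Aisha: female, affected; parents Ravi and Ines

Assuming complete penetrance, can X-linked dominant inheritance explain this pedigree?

Under X-linked dominant, Dalia (unaffected, female) cannot arise from Pavel (affected) × Julia (unrecorded).

No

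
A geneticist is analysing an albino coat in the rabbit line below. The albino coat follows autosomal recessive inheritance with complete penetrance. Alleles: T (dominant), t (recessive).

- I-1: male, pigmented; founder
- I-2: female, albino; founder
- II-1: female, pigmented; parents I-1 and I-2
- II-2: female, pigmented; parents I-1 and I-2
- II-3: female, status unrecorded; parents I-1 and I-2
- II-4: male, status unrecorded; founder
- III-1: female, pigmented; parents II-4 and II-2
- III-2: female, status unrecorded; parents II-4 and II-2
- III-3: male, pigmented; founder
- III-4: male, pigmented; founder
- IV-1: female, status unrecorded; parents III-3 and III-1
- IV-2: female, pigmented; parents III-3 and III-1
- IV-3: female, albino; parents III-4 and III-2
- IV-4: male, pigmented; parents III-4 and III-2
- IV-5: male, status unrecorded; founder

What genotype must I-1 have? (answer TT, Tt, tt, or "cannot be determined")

cannot be determined

I-1's phenotype allows TT or Tt, and no parent or child forces a single allele at both positions; consistent genotype assignments exist with I-1 as TT or Tt.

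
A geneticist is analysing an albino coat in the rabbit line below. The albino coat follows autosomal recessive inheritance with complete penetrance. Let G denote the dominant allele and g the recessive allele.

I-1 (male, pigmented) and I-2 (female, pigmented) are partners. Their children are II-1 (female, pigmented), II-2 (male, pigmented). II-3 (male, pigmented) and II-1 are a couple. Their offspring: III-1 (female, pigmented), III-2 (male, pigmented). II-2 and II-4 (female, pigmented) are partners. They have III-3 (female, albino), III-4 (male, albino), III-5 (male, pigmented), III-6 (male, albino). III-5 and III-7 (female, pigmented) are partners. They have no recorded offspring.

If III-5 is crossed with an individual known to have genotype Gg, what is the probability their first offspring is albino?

1/6

II-2 is pigmented so carries G and passed g to III-3 (gg), so II-2 is Gg.
II-4 is pigmented so carries G and passed g to III-3 (gg), so II-4 is Gg.
III-5 is a pigmented offspring of II-2 (Gg) × II-4 (Gg), whose cross gives 1/4 GG : 1/2 Gg : 1/4 gg; conditioning on being pigmented, III-5 is GG with probability 1/3, Gg with probability 2/3.
Summing over parental genotype combinations, P(offspring is albino) = 2/3·1/4 = 1/6.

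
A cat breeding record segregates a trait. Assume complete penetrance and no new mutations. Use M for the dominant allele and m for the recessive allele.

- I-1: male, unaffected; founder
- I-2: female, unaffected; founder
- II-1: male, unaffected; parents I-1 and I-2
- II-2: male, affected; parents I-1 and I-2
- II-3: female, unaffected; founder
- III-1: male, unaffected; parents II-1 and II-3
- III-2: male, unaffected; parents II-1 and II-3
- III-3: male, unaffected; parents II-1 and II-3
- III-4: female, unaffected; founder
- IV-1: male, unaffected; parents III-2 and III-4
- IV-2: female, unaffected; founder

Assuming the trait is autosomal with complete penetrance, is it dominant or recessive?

recessive

I-1 and I-2 are both unaffected yet have an affected child II-2. Under dominance, an affected child requires at least one affected parent, so the trait cannot be dominant.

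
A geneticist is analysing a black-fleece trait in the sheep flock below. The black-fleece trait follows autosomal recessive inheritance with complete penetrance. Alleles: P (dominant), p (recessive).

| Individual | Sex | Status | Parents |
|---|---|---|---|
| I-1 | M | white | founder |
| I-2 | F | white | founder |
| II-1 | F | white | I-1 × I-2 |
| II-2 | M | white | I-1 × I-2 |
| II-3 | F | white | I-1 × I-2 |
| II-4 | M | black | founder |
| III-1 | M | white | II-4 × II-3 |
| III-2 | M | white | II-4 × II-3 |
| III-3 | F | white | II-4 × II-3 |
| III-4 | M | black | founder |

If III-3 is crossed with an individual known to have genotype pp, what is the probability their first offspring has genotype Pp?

III-3 is white so carries P and received p from II-4 (pp), so III-3 is Pp.
The cross gives 1/2 Pp : 1/2 pp, so P(offspring has genotype Pp) = 1/2.

1/2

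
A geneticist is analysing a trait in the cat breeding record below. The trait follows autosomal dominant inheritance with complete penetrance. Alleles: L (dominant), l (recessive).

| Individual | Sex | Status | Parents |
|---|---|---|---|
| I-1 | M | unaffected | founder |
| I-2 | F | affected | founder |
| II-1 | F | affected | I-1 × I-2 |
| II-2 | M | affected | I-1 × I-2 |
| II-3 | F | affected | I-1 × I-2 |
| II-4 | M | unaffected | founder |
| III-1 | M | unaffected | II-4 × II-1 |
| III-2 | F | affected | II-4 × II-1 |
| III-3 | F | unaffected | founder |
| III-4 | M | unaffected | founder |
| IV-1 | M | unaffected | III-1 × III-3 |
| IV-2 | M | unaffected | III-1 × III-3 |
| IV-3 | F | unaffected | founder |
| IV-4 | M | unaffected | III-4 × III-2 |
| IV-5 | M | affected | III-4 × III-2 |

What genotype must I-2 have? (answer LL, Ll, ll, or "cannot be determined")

cannot be determined

I-2's phenotype allows LL or Ll, and no parent or child forces a single allele at both positions; consistent genotype assignments exist with I-2 as LL or Ll.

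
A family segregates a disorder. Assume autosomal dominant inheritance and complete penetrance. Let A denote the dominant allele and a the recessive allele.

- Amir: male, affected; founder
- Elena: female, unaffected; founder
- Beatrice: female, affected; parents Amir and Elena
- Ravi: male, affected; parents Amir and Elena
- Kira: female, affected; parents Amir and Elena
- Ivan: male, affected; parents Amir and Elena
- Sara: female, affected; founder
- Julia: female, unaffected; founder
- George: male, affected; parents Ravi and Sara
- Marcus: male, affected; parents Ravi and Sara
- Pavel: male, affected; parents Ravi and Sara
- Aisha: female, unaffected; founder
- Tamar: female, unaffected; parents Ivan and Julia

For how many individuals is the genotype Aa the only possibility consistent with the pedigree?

4

Obligate heterozygotes: Beatrice is affected so carries A and received a from Elena (aa), so Beatrice is Aa; Ravi is affected so carries A and received a from Elena (aa), so Ravi is Aa; Kira is affected so carries A and received a from Elena (aa), so Kira is Aa; Ivan is affected so carries A and received a from Elena (aa), so Ivan is Aa.
Every other individual is either homozygous by phenotype or has at least one consistent homozygous assignment, so the count is 4.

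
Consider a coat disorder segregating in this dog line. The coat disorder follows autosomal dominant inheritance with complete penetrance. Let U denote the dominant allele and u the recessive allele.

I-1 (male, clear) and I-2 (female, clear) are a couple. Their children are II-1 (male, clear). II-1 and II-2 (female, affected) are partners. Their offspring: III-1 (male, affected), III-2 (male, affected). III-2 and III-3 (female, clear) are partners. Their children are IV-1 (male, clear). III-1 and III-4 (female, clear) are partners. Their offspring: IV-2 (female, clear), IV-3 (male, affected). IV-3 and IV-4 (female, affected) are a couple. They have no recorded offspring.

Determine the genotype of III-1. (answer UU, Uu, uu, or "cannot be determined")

Uu

From phenotype alone, III-1 is UU or Uu.
III-1 is affected so carries U and received u from II-1 (uu), so III-1 is Uu.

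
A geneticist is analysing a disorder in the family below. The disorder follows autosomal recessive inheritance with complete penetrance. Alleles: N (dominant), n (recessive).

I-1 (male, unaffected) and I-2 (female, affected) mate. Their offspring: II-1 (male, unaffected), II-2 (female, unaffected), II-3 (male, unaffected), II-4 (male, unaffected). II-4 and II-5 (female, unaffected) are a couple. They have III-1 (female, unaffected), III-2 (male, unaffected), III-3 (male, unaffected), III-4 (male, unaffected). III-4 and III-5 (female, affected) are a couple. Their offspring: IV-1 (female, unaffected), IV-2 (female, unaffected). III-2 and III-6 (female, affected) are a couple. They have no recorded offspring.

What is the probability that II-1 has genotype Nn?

1

II-1 is unaffected so carries N and received n from I-2 (nn), so II-1 is Nn, giving P(Nn) = 1.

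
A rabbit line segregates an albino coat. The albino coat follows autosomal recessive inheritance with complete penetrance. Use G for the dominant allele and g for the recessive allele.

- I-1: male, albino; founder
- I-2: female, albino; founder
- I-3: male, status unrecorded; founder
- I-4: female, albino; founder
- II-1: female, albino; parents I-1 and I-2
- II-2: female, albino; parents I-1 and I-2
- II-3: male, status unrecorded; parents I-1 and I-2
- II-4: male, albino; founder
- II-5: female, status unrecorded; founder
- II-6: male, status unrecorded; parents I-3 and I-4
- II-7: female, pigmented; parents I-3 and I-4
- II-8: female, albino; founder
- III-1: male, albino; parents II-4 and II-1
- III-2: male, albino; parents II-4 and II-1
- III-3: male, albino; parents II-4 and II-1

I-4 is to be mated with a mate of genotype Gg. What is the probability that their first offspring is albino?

I-4 is albino, so I-4 is gg.
The cross gives 1/2 Gg : 1/2 gg, so P(offspring is albino) = 1/2.

1/2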